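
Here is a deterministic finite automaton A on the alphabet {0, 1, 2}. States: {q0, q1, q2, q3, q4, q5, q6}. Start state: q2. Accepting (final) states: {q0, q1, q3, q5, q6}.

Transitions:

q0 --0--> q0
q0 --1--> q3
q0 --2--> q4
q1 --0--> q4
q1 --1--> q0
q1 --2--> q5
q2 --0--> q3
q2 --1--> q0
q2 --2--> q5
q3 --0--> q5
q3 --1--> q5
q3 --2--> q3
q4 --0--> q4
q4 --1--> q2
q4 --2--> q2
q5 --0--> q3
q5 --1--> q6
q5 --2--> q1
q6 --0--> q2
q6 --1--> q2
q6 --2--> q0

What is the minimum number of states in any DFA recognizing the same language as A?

7

P0 = {q0,q1,q3,q5,q6} | {q2,q4}.
On input 0, block {q0,q1,q3,q5,q6} splits into {q0,q3,q5} and {q1,q6}.
Split {q0,q3,q5} by δ(·,1) → {q0,q3} and {q5}.
Refine {q0,q3} on symbol 0: members go to different blocks, giving {q0} and {q3}.
Split {q2,q4} by δ(·,0) → {q2} and {q4}.
Refine {q1,q6} on symbol 0: members go to different blocks, giving {q1} and {q6}.
The partition is now stable with 7 blocks: {q0} | {q2} | {q1} | {q5} | {q3} | {q4} | {q6}.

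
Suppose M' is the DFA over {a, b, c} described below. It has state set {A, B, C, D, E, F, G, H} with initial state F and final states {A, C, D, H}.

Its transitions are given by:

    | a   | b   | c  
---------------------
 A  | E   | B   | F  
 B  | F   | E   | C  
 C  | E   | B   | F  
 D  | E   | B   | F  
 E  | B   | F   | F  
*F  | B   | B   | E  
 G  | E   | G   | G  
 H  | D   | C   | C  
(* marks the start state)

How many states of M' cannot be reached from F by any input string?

4

Starting at F and following transitions, the reachable set is {B, C, E, F}. That leaves A, D, G, H unreachable — 4 in total.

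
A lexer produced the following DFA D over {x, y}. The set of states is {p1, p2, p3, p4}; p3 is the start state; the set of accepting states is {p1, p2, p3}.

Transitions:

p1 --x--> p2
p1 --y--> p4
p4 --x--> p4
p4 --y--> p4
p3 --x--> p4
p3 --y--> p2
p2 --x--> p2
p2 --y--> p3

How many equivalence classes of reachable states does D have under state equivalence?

3

States {p1} cannot be reached from the start state, so discard them.
Initial partition by acceptance: {p2,p3} | {p4}.
Split {p2,p3} by δ(·,x) → {p2} and {p3}.
No further refinement is possible. Final partition (3 blocks): {p2} | {p4} | {p3}.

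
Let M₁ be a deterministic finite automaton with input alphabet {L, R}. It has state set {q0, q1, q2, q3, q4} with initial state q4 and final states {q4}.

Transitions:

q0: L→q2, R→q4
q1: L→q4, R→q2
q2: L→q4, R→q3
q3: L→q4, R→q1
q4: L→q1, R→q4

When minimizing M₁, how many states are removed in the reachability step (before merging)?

1

Starting at q4 and following transitions, the reachable set is {q1, q2, q3, q4}. That leaves q0 unreachable — 1 in total.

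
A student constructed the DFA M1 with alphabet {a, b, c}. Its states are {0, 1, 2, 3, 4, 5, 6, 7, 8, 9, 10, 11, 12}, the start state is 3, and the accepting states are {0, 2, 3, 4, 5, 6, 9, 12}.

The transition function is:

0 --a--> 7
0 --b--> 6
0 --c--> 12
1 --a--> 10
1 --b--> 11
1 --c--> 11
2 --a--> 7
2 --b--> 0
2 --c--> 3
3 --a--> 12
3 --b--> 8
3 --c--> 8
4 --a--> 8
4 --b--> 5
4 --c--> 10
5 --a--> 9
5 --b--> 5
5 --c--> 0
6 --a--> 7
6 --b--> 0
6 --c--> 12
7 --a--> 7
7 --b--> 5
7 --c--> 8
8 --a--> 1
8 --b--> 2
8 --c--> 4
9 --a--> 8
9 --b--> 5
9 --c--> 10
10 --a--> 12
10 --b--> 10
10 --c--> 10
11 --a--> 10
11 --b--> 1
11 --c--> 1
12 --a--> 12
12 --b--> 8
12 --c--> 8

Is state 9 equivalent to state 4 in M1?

Yes

P0 = {0,2,3,4,5,6,9,12} | {1,7,8,10,11}.
Refine {0,2,3,4,5,6,9,12} on symbol a: members go to different blocks, giving {0,2,4,6,9} and {3,5,12}.
Split {0,2,4,6,9} by δ(·,b) → {0,2,6} and {4,9}.
Split {1,7,8,10,11} by δ(·,a) → {1,7,8,11} and {10}.
Split {1,7,8,11} by δ(·,a) → {1,11} and {7,8}.
Split {3,5,12} by δ(·,a) → {3,12} and {5}.
Refine {7,8} on symbol a: members go to different blocks, giving {7} and {8}.
Stable partition: {0,2,6} | {1,11} | {3,12} | {4,9} | {10} | {7} | {5} | {8} — 8 equivalence classes.
9 and 4 lie in the same block of the stable partition, so they are equivalent — no string distinguishes them.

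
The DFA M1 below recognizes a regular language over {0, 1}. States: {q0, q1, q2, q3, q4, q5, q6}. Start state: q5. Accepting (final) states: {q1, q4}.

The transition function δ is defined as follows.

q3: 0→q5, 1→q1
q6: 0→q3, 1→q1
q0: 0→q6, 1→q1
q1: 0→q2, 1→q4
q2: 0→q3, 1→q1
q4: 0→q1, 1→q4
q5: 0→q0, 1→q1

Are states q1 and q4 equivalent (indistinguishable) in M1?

All states are reachable from the start state.
Start with accepting vs non-accepting: {q1,q4} | {q0,q2,q3,q5,q6}.
On input 0, block {q1,q4} splits into {q1} and {q4}.
No further refinement is possible. Final partition (3 blocks): {q1} | {q0,q2,q3,q5,q6} | {q4}.
q1 and q4 end up in different blocks, so they are distinguishable. For instance, the string '0' is accepted from only q4.

No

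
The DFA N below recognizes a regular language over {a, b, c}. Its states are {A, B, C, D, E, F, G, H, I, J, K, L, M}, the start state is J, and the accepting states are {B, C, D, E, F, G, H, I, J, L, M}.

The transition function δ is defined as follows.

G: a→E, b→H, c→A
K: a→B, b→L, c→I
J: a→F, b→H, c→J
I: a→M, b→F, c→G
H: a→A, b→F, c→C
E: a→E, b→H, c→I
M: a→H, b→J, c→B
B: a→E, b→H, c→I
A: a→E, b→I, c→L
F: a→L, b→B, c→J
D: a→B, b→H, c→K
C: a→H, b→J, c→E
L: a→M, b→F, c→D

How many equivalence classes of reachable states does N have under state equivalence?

8

Initial partition by acceptance: {B,C,D,E,F,G,H,I,J,L,M} | {A,K}.
On input a, block {B,C,D,E,F,G,H,I,J,L,M} splits into {B,C,D,E,F,G,I,J,L,M} and {H}.
Refine {B,C,D,E,F,G,I,J,L,M} on symbol a: members go to different blocks, giving {B,D,E,F,G,I,J,L} and {C,M}.
Refine {B,D,E,F,G,I,J,L} on symbol a: members go to different blocks, giving {B,D,E,F,G,J} and {I,L}.
Split {B,D,E,F,G,J} by δ(·,a) → {B,D,E,G,J} and {F}.
Refine {B,D,E,G,J} on symbol a: members go to different blocks, giving {B,D,E,G} and {J}.
On input c, block {B,D,E,G} splits into {B,E} and {D,G}.
No further refinement is possible. Final partition (8 blocks): {B,E} | {A,K} | {H} | {C,M} | {I,L} | {F} | {J} | {D,G}.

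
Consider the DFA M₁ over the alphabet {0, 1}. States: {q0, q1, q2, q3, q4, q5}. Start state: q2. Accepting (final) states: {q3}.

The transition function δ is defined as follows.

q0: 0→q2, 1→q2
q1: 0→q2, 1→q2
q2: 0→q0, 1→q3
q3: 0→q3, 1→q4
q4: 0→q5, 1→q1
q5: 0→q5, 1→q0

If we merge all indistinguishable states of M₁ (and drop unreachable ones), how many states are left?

All states are reachable from the start state.
P0 = {q3} | {q0,q1,q2,q4,q5}.
Refine {q0,q1,q2,q4,q5} on symbol 1: members go to different blocks, giving {q0,q1,q4,q5} and {q2}.
Split {q0,q1,q4,q5} by δ(·,0) → {q0,q1} and {q4,q5}.
Stable partition: {q3} | {q0,q1} | {q2} | {q4,q5} — 4 equivalence classes.

4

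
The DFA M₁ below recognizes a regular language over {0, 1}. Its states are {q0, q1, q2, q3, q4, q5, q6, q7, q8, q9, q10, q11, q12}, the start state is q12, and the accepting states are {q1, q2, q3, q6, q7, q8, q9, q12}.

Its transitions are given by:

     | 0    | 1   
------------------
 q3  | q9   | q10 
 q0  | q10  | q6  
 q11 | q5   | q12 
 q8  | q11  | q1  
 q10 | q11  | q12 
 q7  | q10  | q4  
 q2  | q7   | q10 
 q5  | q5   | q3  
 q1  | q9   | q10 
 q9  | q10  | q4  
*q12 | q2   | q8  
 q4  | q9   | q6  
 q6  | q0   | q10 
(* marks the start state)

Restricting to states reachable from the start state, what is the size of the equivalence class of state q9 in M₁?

2

P0 = {q1,q2,q3,q6,q7,q8,q9,q12} | {q0,q4,q5,q10,q11}.
Split {q1,q2,q3,q6,q7,q8,q9,q12} by δ(·,0) → {q1,q2,q3,q12} and {q6,q7,q8,q9}.
On input 0, block {q1,q2,q3,q12} splits into {q1,q2,q3} and {q12}.
Split {q0,q4,q5,q10,q11} by δ(·,0) → {q0,q5,q10,q11} and {q4}.
Split {q0,q5,q10,q11} by δ(·,1) → {q10,q11} and {q0} and {q5}.
Split {q10,q11} by δ(·,0) → {q10} and {q11}.
On input 0, block {q6,q7,q8,q9} splits into {q7,q9} and {q6} and {q8}.
Stable partition: {q1,q2,q3} | {q10} | {q7,q9} | {q12} | {q4} | {q0} | {q5} | {q11} | {q6} | {q8} — 10 equivalence classes.
The equivalence class containing q9 is {q7,q9}, of size 2.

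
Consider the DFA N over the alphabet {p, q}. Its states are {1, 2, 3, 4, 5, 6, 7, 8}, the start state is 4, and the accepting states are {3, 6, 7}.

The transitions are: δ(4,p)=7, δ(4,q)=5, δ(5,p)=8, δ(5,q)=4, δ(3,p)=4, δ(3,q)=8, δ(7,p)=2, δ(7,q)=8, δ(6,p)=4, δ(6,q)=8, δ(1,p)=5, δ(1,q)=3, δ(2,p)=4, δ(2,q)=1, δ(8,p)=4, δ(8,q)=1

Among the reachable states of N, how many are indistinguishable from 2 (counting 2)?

2

Reachable states from the start: {1,2,3,4,5,7,8}. Unreachable: {6} — drop them.
Start with accepting vs non-accepting: {3,7} | {1,2,4,5,8}.
Split {1,2,4,5,8} by δ(·,p) → {1,2,5,8} and {4}.
Split {3,7} by δ(·,p) → {3} and {7}.
On input p, block {1,2,5,8} splits into {1,5} and {2,8}.
On input p, block {1,5} splits into {1} and {5}.
Stable partition: {3} | {1} | {4} | {7} | {2,8} | {5} — 6 equivalence classes.
State 2 belongs to the block {2,8}, which has 2 states.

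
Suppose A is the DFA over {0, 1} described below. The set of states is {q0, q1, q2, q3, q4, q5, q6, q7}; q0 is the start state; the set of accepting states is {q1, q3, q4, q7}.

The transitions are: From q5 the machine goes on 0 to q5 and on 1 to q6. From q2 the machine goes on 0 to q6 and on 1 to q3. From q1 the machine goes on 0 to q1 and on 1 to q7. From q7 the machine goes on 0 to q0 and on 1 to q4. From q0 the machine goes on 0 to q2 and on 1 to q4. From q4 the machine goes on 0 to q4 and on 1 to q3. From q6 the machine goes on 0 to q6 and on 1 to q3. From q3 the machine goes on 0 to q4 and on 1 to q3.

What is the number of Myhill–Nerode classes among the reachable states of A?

First remove the unreachable states {q1,q5,q7}; 5 states remain.
P0 = {q3,q4} | {q0,q2,q6}.
The partition is now stable with 2 blocks: {q3,q4} | {q0,q2,q6}.

2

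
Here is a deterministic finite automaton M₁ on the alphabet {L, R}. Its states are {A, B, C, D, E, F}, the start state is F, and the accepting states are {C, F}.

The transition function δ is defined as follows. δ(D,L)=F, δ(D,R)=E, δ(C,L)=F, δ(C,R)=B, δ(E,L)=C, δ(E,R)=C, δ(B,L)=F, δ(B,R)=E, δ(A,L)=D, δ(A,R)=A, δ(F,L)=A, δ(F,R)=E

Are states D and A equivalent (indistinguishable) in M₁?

No

Initial partition by acceptance: {C,F} | {A,B,D,E}.
Refine {C,F} on symbol L: members go to different blocks, giving {C} and {F}.
Split {A,B,D,E} by δ(·,L) → {B,D} and {A} and {E}.
Stable partition: {C} | {B,D} | {F} | {A} | {E} — 5 equivalence classes.
D and A end up in different blocks, so they are distinguishable. For instance, the string 'L' is accepted from only D.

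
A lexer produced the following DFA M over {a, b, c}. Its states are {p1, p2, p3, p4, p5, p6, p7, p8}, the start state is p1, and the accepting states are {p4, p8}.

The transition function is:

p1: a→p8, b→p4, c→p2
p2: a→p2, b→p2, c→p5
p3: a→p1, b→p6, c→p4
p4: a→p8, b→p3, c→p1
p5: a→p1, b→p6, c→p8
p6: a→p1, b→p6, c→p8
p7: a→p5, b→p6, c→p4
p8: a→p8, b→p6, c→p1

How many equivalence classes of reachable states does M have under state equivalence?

States {p7} cannot be reached from the start state, so discard them.
Initial partition by acceptance: {p4,p8} | {p1,p2,p3,p5,p6}.
Refine {p1,p2,p3,p5,p6} on symbol a: members go to different blocks, giving {p2,p3,p5,p6} and {p1}.
On input a, block {p2,p3,p5,p6} splits into {p3,p5,p6} and {p2}.
The partition is now stable with 4 blocks: {p4,p8} | {p3,p5,p6} | {p1} | {p2}.

4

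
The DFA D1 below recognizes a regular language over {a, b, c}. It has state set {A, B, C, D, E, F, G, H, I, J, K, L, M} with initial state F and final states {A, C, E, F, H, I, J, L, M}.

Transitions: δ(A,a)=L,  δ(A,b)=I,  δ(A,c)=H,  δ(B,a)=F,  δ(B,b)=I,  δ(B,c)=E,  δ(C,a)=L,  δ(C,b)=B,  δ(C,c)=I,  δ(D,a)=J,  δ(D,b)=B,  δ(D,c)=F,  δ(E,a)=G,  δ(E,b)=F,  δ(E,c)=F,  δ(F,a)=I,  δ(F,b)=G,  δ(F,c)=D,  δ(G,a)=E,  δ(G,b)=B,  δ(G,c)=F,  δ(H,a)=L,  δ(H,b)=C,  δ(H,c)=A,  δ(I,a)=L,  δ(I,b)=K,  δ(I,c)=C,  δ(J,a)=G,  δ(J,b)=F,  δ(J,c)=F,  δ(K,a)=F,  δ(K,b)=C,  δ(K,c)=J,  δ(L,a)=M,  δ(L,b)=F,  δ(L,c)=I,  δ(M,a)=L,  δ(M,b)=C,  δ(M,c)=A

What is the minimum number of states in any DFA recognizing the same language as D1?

Every state is reachable, so we keep all 13.
P0 = {A,C,E,F,H,I,J,L,M} | {B,D,G,K}.
On input a, block {A,C,E,F,H,I,J,L,M} splits into {A,C,F,H,I,L,M} and {E,J}.
Split {A,C,F,H,I,L,M} by δ(·,b) → {A,H,L,M} and {C,F,I}.
Refine {A,H,L,M} on symbol c: members go to different blocks, giving {A,H,M} and {L}.
Split {B,D,G,K} by δ(·,a) → {B,K} and {D,G}.
Refine {C,F,I} on symbol a: members go to different blocks, giving {C,I} and {F}.
The partition is now stable with 7 blocks: {A,H,M} | {B,K} | {E,J} | {C,I} | {L} | {D,G} | {F}.

7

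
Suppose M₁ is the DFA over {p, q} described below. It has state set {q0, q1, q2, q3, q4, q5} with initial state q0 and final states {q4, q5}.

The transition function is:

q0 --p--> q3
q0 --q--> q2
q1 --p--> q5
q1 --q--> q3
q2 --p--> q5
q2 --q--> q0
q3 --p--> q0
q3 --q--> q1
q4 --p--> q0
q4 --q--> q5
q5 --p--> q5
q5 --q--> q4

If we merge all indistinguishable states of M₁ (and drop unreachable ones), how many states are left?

All states are reachable from the start state.
Initial partition by acceptance: {q4,q5} | {q0,q1,q2,q3}.
On input p, block {q4,q5} splits into {q4} and {q5}.
On input p, block {q0,q1,q2,q3} splits into {q0,q3} and {q1,q2}.
No further refinement is possible. Final partition (4 blocks): {q4} | {q0,q3} | {q5} | {q1,q2}.

4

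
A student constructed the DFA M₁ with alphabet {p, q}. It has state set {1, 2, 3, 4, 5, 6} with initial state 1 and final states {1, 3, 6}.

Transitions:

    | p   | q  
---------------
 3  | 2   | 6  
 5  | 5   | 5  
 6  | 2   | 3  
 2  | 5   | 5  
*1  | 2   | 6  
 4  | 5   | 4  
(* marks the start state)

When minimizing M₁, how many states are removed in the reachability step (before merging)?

Starting at 1 and following transitions, the reachable set is {1, 2, 3, 5, 6}. That leaves 4 unreachable — 1 in total.

1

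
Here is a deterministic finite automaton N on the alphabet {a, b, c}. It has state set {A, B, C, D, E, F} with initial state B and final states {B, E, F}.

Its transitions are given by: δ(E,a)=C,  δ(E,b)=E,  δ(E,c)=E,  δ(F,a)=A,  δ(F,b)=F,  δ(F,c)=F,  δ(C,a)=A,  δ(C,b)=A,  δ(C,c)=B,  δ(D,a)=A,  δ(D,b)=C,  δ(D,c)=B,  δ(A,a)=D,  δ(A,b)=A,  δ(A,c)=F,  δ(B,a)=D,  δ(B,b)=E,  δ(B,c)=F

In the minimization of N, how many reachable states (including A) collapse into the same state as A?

Every state is reachable, so we keep all 6.
P0 = {B,E,F} | {A,C,D}.
The partition is now stable with 2 blocks: {B,E,F} | {A,C,D}.
State A belongs to the block {A,C,D}, which has 3 states.

3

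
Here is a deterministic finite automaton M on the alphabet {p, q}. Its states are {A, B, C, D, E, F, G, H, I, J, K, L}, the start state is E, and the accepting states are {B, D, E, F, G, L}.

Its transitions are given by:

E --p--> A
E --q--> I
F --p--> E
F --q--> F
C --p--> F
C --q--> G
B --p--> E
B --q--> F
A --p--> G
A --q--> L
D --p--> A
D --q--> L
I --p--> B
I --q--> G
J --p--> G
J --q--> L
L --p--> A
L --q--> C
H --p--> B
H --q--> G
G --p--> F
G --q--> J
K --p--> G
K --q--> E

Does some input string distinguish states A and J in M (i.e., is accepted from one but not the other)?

No

States {D,H,K} cannot be reached from the start state, so discard them.
P0 = {B,E,F,G,L} | {A,C,I,J}.
Split {B,E,F,G,L} by δ(·,p) → {B,F,G} and {E,L}.
Split {B,F,G} by δ(·,p) → {B,F} and {G}.
On input p, block {A,C,I,J} splits into {A,J} and {C,I}.
Stable partition: {B,F} | {A,J} | {E,L} | {G} | {C,I} — 5 equivalence classes.
A and J lie in the same block of the stable partition, so they are equivalent — no string distinguishes them.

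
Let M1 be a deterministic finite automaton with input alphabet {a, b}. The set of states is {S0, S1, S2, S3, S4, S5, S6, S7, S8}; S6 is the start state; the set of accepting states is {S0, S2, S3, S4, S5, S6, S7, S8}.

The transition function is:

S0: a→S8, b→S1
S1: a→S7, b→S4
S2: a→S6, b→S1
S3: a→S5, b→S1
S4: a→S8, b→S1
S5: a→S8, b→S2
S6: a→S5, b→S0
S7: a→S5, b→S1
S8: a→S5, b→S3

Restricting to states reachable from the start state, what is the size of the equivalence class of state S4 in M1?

5

Initial partition by acceptance: {S0,S2,S3,S4,S5,S6,S7,S8} | {S1}.
On input b, block {S0,S2,S3,S4,S5,S6,S7,S8} splits into {S0,S2,S3,S4,S7} and {S5,S6,S8}.
No further refinement is possible. Final partition (3 blocks): {S0,S2,S3,S4,S7} | {S1} | {S5,S6,S8}.
The equivalence class containing S4 is {S0,S2,S3,S4,S7}, of size 5.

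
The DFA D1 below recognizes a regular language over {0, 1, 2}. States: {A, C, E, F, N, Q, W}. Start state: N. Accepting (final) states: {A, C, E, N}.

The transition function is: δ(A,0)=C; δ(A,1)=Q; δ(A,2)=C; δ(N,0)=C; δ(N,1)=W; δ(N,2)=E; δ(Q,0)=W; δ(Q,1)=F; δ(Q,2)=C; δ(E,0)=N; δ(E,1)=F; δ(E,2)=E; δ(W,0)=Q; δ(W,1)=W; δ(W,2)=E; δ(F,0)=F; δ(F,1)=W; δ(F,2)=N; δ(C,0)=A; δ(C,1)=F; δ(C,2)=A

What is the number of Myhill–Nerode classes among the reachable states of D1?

Initial partition by acceptance: {A,C,E,N} | {F,Q,W}.
The partition is now stable with 2 blocks: {A,C,E,N} | {F,Q,W}.

2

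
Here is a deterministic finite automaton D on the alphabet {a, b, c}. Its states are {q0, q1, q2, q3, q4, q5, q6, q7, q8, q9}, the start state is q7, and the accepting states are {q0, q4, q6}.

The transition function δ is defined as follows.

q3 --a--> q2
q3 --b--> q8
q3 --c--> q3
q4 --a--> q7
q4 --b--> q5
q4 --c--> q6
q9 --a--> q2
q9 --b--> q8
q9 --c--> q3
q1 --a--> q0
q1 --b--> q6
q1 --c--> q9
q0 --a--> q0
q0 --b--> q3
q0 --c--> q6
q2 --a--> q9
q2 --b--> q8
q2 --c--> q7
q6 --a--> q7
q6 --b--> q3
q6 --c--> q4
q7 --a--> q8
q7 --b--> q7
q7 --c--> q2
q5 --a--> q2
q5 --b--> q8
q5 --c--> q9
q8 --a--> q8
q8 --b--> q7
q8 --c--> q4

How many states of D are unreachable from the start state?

BFS from q7 reaches {q2, q3, q4, q5, q6, q7, q8, q9}; the 2 state(s) q0, q1 are never visited.

2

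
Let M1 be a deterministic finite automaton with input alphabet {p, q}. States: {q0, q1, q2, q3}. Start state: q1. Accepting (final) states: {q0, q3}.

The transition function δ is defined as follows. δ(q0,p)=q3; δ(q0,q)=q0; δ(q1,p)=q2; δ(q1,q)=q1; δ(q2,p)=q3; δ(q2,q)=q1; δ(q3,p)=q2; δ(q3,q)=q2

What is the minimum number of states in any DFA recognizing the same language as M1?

Reachable states from the start: {q1,q2,q3}. Unreachable: {q0} — drop them.
Initial partition by acceptance: {q3} | {q1,q2}.
Refine {q1,q2} on symbol p: members go to different blocks, giving {q1} and {q2}.
No further refinement is possible. Final partition (3 blocks): {q3} | {q1} | {q2}.

3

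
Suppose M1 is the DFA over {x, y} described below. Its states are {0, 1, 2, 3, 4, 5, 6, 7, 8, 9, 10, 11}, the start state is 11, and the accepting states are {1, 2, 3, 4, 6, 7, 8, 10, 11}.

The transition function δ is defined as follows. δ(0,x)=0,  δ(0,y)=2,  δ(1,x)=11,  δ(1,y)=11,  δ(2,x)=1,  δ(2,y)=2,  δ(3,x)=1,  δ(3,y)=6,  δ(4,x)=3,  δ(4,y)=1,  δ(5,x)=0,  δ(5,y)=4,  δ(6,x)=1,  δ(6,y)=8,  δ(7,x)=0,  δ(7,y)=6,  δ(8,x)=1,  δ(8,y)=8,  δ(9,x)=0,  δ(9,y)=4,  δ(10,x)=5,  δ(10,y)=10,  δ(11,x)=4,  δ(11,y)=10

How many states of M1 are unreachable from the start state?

BFS from 11 reaches {0, 1, 2, 3, 4, 5, 6, 8, 10, 11}; the 2 state(s) 7, 9 are never visited.

2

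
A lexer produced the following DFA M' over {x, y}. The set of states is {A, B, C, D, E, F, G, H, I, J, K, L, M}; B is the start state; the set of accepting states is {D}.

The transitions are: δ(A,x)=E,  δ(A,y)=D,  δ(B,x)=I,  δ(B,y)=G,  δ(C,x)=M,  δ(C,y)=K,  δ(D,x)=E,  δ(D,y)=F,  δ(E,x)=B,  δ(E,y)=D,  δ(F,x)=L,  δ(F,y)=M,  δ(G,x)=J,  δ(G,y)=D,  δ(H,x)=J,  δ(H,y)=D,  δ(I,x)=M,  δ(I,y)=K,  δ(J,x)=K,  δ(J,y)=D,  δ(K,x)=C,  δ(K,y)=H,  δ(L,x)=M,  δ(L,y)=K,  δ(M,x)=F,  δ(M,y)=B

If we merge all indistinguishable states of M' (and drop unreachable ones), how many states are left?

7

States {A} cannot be reached from the start state, so discard them.
Start with accepting vs non-accepting: {D} | {B,C,E,F,G,H,I,J,K,L,M}.
Split {B,C,E,F,G,H,I,J,K,L,M} by δ(·,y) → {B,C,F,I,K,L,M} and {E,G,H,J}.
On input y, block {B,C,F,I,K,L,M} splits into {C,F,I,L,M} and {B,K}.
Refine {C,F,I,L,M} on symbol y: members go to different blocks, giving {C,I,L,M} and {F}.
Refine {C,I,L,M} on symbol x: members go to different blocks, giving {C,I,L} and {M}.
On input x, block {E,G,H,J} splits into {E,J} and {G,H}.
The partition is now stable with 7 blocks: {D} | {C,I,L} | {E,J} | {B,K} | {F} | {M} | {G,H}.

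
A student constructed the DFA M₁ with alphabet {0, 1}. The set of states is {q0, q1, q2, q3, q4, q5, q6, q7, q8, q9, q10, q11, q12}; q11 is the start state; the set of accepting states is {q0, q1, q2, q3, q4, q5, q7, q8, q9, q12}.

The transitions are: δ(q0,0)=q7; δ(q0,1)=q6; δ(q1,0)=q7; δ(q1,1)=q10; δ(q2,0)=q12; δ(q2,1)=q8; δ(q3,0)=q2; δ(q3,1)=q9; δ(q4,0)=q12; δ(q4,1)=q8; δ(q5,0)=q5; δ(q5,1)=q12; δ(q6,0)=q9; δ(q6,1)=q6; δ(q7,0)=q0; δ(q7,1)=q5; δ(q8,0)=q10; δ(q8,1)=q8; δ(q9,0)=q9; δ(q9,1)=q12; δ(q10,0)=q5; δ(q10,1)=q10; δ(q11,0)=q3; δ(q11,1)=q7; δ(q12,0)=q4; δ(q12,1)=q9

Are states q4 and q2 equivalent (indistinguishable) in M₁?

States {q1} cannot be reached from the start state, so discard them.
Start with accepting vs non-accepting: {q0,q2,q3,q4,q5,q7,q8,q9,q12} | {q6,q10,q11}.
Split {q0,q2,q3,q4,q5,q7,q8,q9,q12} by δ(·,0) → {q0,q2,q3,q4,q5,q7,q9,q12} and {q8}.
Refine {q0,q2,q3,q4,q5,q7,q9,q12} on symbol 1: members go to different blocks, giving {q3,q5,q7,q9,q12} and {q2,q4} and {q0}.
On input 0, block {q3,q5,q7,q9,q12} splits into {q3,q12} and {q5,q9} and {q7}.
Refine {q6,q10,q11} on symbol 0: members go to different blocks, giving {q6,q10} and {q11}.
Stable partition: {q3,q12} | {q6,q10} | {q8} | {q2,q4} | {q0} | {q5,q9} | {q7} | {q11} — 8 equivalence classes.
q4 and q2 lie in the same block of the stable partition, so they are equivalent — no string distinguishes them.

Yes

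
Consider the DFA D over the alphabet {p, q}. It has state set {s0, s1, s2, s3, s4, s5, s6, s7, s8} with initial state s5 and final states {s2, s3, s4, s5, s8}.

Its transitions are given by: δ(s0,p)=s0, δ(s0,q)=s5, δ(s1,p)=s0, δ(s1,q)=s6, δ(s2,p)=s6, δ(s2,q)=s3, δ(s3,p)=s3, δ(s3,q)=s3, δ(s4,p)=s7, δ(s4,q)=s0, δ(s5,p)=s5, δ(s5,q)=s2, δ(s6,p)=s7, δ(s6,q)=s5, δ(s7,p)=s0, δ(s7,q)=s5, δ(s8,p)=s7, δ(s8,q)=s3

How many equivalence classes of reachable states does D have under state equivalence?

Reachable states from the start: {s0,s2,s3,s5,s6,s7}. Unreachable: {s1,s4,s8} — drop them.
P0 = {s2,s3,s5} | {s0,s6,s7}.
Refine {s2,s3,s5} on symbol p: members go to different blocks, giving {s3,s5} and {s2}.
Split {s3,s5} by δ(·,q) → {s3} and {s5}.
Stable partition: {s3} | {s0,s6,s7} | {s2} | {s5} — 4 equivalence classes.

4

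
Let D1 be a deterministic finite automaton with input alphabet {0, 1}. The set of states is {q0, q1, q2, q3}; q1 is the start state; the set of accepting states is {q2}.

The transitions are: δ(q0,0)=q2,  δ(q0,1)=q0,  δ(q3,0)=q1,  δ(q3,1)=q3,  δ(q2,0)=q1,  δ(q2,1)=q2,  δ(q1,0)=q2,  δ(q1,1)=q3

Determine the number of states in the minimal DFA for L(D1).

First remove the unreachable states {q0}; 3 states remain.
Start with accepting vs non-accepting: {q2} | {q1,q3}.
Refine {q1,q3} on symbol 0: members go to different blocks, giving {q1} and {q3}.
Stable partition: {q2} | {q1} | {q3} — 3 equivalence classes.

3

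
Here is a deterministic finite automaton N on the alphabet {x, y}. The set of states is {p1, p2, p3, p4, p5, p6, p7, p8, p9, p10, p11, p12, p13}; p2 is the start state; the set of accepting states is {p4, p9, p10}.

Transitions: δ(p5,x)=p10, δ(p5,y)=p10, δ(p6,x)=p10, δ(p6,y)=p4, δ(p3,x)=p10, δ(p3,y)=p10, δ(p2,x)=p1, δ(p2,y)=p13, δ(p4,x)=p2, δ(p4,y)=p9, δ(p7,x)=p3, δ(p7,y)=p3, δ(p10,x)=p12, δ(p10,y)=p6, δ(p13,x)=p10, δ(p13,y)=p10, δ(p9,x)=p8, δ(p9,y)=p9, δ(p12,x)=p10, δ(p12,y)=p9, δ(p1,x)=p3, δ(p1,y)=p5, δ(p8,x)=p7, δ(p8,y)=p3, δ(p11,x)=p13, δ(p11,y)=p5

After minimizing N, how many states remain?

States {p11} cannot be reached from the start state, so discard them.
Initial partition by acceptance: {p4,p9,p10} | {p1,p2,p3,p5,p6,p7,p8,p12,p13}.
Split {p4,p9,p10} by δ(·,y) → {p4,p9} and {p10}.
Split {p1,p2,p3,p5,p6,p7,p8,p12,p13} by δ(·,x) → {p3,p5,p6,p12,p13} and {p1,p2,p7,p8}.
Split {p3,p5,p6,p12,p13} by δ(·,y) → {p3,p5,p13} and {p6,p12}.
Split {p1,p2,p7,p8} by δ(·,x) → {p1,p7} and {p2,p8}.
No further refinement is possible. Final partition (6 blocks): {p4,p9} | {p3,p5,p13} | {p10} | {p1,p7} | {p6,p12} | {p2,p8}.

6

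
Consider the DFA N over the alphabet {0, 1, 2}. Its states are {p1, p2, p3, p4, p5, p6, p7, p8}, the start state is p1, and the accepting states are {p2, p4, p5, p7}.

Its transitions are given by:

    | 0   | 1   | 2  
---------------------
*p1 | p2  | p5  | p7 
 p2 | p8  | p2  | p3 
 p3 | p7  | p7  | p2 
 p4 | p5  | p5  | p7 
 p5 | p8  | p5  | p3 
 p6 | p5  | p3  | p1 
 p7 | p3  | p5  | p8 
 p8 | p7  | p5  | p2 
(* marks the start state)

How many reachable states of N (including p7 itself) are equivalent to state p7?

Reachable states from the start: {p1,p2,p3,p5,p7,p8}. Unreachable: {p4,p6} — drop them.
P0 = {p2,p5,p7} | {p1,p3,p8}.
Stable partition: {p2,p5,p7} | {p1,p3,p8} — 2 equivalence classes.
The equivalence class containing p7 is {p2,p5,p7}, of size 3.

3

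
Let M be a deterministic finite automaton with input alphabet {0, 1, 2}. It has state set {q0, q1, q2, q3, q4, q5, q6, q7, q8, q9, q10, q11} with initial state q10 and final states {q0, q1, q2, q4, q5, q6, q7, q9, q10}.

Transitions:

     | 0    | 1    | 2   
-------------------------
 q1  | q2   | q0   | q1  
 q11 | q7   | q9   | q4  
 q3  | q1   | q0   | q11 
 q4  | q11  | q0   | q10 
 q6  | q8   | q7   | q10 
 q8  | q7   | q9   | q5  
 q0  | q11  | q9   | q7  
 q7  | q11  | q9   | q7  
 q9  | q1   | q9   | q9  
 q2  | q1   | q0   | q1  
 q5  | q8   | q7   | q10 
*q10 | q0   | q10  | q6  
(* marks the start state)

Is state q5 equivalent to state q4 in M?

First remove the unreachable states {q3}; 11 states remain.
Initial partition by acceptance: {q0,q1,q2,q4,q5,q6,q7,q9,q10} | {q8,q11}.
Refine {q0,q1,q2,q4,q5,q6,q7,q9,q10} on symbol 0: members go to different blocks, giving {q0,q4,q5,q6,q7} and {q1,q2,q9,q10}.
On input 1, block {q0,q4,q5,q6,q7} splits into {q4,q5,q6} and {q0,q7}.
Refine {q1,q2,q9,q10} on symbol 0: members go to different blocks, giving {q1,q2,q9} and {q10}.
Refine {q1,q2,q9} on symbol 1: members go to different blocks, giving {q1,q2} and {q9}.
Stable partition: {q4,q5,q6} | {q8,q11} | {q1,q2} | {q0,q7} | {q10} | {q9} — 6 equivalence classes.
q5 and q4 lie in the same block of the stable partition, so they are equivalent — no string distinguishes them.

Yes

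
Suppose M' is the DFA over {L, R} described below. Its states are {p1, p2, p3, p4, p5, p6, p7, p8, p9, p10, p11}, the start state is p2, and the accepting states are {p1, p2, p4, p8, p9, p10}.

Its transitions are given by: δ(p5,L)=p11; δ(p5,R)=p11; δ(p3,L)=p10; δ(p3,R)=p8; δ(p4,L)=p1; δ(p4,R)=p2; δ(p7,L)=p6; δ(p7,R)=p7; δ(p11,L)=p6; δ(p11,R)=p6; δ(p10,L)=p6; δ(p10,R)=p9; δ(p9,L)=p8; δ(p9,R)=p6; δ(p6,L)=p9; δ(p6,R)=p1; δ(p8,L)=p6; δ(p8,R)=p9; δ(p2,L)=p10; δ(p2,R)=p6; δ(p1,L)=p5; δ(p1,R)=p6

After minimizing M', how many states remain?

First remove the unreachable states {p3,p4,p7}; 8 states remain.
Initial partition by acceptance: {p1,p2,p8,p9,p10} | {p5,p6,p11}.
Refine {p1,p2,p8,p9,p10} on symbol L: members go to different blocks, giving {p1,p8,p10} and {p2,p9}.
On input R, block {p1,p8,p10} splits into {p8,p10} and {p1}.
On input L, block {p5,p6,p11} splits into {p5,p11} and {p6}.
Refine {p5,p11} on symbol L: members go to different blocks, giving {p5} and {p11}.
Stable partition: {p8,p10} | {p5} | {p2,p9} | {p1} | {p6} | {p11} — 6 equivalence classes.

6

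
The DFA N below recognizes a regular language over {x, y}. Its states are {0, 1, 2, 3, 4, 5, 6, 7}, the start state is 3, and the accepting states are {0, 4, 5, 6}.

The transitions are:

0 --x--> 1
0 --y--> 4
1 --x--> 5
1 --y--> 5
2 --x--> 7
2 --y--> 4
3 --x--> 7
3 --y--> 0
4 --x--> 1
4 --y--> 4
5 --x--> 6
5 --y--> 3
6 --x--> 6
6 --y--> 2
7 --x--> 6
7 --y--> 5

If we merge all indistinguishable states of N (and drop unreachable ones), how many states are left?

All states are reachable from the start state.
P0 = {0,4,5,6} | {1,2,3,7}.
Refine {0,4,5,6} on symbol x: members go to different blocks, giving {0,4} and {5,6}.
Split {1,2,3,7} by δ(·,x) → {1,7} and {2,3}.
Stable partition: {0,4} | {1,7} | {5,6} | {2,3} — 4 equivalence classes.

4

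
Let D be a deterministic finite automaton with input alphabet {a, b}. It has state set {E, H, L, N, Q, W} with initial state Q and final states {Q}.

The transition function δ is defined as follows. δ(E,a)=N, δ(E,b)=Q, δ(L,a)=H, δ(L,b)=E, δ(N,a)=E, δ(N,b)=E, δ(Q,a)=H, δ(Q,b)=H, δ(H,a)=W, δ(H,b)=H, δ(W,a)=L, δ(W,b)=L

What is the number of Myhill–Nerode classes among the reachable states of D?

6

Every state is reachable, so we keep all 6.
Start with accepting vs non-accepting: {Q} | {E,H,L,N,W}.
On input b, block {E,H,L,N,W} splits into {H,L,N,W} and {E}.
Refine {H,L,N,W} on symbol a: members go to different blocks, giving {H,L,W} and {N}.
Refine {H,L,W} on symbol b: members go to different blocks, giving {H,W} and {L}.
Refine {H,W} on symbol a: members go to different blocks, giving {H} and {W}.
No further refinement is possible. Final partition (6 blocks): {Q} | {H} | {E} | {N} | {L} | {W}.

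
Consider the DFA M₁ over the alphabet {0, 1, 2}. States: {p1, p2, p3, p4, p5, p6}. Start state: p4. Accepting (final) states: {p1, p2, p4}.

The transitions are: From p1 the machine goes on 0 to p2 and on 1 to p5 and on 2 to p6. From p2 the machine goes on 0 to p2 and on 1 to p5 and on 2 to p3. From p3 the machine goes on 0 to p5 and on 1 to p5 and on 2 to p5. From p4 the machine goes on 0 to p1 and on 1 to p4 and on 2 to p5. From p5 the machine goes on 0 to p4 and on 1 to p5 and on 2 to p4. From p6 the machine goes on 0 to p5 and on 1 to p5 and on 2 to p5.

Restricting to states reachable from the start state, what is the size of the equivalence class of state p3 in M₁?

Every state is reachable, so we keep all 6.
Start with accepting vs non-accepting: {p1,p2,p4} | {p3,p5,p6}.
Refine {p1,p2,p4} on symbol 1: members go to different blocks, giving {p1,p2} and {p4}.
Refine {p3,p5,p6} on symbol 0: members go to different blocks, giving {p3,p6} and {p5}.
The partition is now stable with 4 blocks: {p1,p2} | {p3,p6} | {p4} | {p5}.
State p3 belongs to the block {p3,p6}, which has 2 states.

2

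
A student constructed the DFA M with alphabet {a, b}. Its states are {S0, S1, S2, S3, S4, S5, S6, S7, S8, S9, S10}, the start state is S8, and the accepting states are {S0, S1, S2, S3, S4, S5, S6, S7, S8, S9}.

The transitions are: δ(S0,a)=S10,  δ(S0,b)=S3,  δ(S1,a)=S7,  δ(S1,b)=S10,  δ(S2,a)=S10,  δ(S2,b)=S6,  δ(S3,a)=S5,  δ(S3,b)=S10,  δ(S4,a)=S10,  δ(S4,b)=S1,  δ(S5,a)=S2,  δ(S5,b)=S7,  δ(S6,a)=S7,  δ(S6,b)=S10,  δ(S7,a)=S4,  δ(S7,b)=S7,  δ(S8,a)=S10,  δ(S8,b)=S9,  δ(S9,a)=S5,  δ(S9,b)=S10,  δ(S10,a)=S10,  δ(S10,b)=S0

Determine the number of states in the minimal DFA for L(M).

4

Every state is reachable, so we keep all 11.
Start with accepting vs non-accepting: {S0,S1,S2,S3,S4,S5,S6,S7,S8,S9} | {S10}.
Split {S0,S1,S2,S3,S4,S5,S6,S7,S8,S9} by δ(·,a) → {S1,S3,S5,S6,S7,S9} and {S0,S2,S4,S8}.
Split {S1,S3,S5,S6,S7,S9} by δ(·,a) → {S1,S3,S6,S9} and {S5,S7}.
The partition is now stable with 4 blocks: {S1,S3,S6,S9} | {S10} | {S0,S2,S4,S8} | {S5,S7}.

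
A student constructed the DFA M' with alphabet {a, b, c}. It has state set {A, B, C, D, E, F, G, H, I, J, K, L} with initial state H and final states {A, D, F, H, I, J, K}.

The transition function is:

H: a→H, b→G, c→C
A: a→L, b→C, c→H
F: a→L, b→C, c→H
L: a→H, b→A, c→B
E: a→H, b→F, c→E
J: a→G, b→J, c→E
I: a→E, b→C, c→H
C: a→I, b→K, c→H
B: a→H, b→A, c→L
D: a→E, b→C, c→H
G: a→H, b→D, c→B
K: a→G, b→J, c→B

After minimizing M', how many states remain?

All states are reachable from the start state.
P0 = {A,D,F,H,I,J,K} | {B,C,E,G,L}.
On input a, block {A,D,F,H,I,J,K} splits into {A,D,F,I,J,K} and {H}.
Refine {A,D,F,I,J,K} on symbol b: members go to different blocks, giving {A,D,F,I} and {J,K}.
Split {B,C,E,G,L} by δ(·,a) → {B,E,G,L} and {C}.
No further refinement is possible. Final partition (5 blocks): {A,D,F,I} | {B,E,G,L} | {H} | {J,K} | {C}.

5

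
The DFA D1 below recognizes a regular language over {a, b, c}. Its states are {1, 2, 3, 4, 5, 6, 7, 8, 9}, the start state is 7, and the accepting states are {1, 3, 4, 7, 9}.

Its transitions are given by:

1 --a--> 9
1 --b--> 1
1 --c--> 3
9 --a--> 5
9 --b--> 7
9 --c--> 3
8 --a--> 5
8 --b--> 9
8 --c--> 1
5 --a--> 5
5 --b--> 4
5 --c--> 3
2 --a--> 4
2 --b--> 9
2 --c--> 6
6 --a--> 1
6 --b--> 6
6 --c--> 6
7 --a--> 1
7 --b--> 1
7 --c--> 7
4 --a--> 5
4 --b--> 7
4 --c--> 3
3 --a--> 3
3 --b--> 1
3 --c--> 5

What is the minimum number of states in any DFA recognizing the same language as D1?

Reachable states from the start: {1,3,4,5,7,9}. Unreachable: {2,6,8} — drop them.
P0 = {1,3,4,7,9} | {5}.
On input a, block {1,3,4,7,9} splits into {1,3,7} and {4,9}.
On input a, block {1,3,7} splits into {3,7} and {1}.
Refine {3,7} on symbol a: members go to different blocks, giving {3} and {7}.
Stable partition: {3} | {5} | {4,9} | {1} | {7} — 5 equivalence classes.

5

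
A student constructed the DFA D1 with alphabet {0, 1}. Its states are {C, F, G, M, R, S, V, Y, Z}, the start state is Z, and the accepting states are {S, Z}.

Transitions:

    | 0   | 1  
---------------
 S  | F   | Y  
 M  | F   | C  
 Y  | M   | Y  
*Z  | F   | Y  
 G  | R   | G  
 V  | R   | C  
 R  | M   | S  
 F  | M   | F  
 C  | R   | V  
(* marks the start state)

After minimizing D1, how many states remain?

First remove the unreachable states {G}; 8 states remain.
P0 = {S,Z} | {C,F,M,R,V,Y}.
Refine {C,F,M,R,V,Y} on symbol 1: members go to different blocks, giving {C,F,M,V,Y} and {R}.
Refine {C,F,M,V,Y} on symbol 0: members go to different blocks, giving {F,M,Y} and {C,V}.
Split {F,M,Y} by δ(·,1) → {F,Y} and {M}.
Stable partition: {S,Z} | {F,Y} | {R} | {C,V} | {M} — 5 equivalence classes.

5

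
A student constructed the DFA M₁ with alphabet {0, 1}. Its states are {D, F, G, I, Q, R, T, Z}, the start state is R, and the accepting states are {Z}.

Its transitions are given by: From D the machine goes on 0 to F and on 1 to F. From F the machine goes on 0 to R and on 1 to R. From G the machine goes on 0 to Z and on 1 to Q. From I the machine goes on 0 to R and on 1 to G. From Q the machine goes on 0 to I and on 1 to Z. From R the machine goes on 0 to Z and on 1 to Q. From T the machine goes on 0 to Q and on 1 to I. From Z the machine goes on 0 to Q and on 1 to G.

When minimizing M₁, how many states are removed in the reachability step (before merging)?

No path from R leads to D, F, T; the other 5 states are all reachable.

3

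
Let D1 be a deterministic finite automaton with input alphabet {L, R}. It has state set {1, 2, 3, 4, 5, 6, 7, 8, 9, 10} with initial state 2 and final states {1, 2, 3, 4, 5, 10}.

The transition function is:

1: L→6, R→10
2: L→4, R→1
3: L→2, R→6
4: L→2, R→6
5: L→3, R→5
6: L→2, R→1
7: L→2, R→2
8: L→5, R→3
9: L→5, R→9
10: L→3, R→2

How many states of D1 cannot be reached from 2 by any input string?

Starting at 2 and following transitions, the reachable set is {1, 2, 3, 4, 6, 10}. That leaves 5, 7, 8, 9 unreachable — 4 in total.

4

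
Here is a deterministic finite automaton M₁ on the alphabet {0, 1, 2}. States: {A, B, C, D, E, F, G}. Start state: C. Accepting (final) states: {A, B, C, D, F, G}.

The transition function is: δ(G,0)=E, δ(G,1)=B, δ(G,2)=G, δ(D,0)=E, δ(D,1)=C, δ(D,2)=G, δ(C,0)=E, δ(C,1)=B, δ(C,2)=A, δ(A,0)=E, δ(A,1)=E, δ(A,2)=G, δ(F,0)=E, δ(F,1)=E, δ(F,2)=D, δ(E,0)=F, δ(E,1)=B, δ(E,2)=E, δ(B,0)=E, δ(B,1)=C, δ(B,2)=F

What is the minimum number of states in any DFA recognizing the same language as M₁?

4

All states are reachable from the start state.
P0 = {A,B,C,D,F,G} | {E}.
On input 1, block {A,B,C,D,F,G} splits into {B,C,D,G} and {A,F}.
Refine {B,C,D,G} on symbol 2: members go to different blocks, giving {B,C} and {D,G}.
Stable partition: {B,C} | {E} | {A,F} | {D,G} — 4 equivalence classes.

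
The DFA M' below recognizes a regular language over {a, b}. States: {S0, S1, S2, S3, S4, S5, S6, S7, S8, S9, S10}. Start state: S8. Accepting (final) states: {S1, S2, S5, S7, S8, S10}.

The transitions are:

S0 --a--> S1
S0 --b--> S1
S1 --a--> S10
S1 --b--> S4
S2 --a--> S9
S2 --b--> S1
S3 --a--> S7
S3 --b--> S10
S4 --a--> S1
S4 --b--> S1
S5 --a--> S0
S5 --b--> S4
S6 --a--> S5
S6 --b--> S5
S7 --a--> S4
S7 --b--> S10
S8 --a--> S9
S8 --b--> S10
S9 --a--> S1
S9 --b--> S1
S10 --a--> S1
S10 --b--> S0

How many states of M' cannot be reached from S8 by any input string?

BFS from S8 reaches {S0, S1, S4, S8, S9, S10}; the 5 state(s) S2, S3, S5, S6, S7 are never visited.

5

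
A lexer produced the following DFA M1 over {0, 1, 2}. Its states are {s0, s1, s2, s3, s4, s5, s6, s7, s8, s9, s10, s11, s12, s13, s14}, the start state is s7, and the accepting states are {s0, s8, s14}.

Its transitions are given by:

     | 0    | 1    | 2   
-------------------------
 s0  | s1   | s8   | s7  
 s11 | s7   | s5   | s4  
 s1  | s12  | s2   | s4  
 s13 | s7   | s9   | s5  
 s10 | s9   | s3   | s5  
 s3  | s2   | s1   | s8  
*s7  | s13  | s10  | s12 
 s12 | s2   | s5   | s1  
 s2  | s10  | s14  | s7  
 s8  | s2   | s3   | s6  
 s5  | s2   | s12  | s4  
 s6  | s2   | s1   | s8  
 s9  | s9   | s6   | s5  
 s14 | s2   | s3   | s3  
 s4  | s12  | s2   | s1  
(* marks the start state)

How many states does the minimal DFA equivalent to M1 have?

Reachable states from the start: {s1,s2,s3,s4,s5,s6,s7,s8,s9,s10,s12,s13,s14}. Unreachable: {s0,s11} — drop them.
P0 = {s8,s14} | {s1,s2,s3,s4,s5,s6,s7,s9,s10,s12,s13}.
Refine {s1,s2,s3,s4,s5,s6,s7,s9,s10,s12,s13} on symbol 1: members go to different blocks, giving {s1,s3,s4,s5,s6,s7,s9,s10,s12,s13} and {s2}.
On input 0, block {s1,s3,s4,s5,s6,s7,s9,s10,s12,s13} splits into {s1,s4,s7,s9,s10,s13} and {s3,s5,s6,s12}.
Refine {s1,s4,s7,s9,s10,s13} on symbol 0: members go to different blocks, giving {s7,s9,s10,s13} and {s1,s4}.
Refine {s7,s9,s10,s13} on symbol 1: members go to different blocks, giving {s7,s13} and {s9,s10}.
Split {s3,s5,s6,s12} by δ(·,1) → {s3,s6} and {s5,s12}.
No further refinement is possible. Final partition (7 blocks): {s8,s14} | {s7,s13} | {s2} | {s3,s6} | {s1,s4} | {s9,s10} | {s5,s12}.

7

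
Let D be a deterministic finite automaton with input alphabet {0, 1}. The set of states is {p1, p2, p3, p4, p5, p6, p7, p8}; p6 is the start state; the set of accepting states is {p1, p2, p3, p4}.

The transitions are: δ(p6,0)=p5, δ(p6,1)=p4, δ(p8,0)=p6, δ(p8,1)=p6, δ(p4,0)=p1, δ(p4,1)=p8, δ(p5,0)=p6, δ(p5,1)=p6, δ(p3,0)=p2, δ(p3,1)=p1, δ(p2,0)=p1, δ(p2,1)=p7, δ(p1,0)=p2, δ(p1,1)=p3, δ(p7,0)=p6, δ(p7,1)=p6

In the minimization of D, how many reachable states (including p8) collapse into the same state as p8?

Start with accepting vs non-accepting: {p1,p2,p3,p4} | {p5,p6,p7,p8}.
Split {p1,p2,p3,p4} by δ(·,1) → {p1,p3} and {p2,p4}.
Split {p5,p6,p7,p8} by δ(·,1) → {p5,p7,p8} and {p6}.
The partition is now stable with 4 blocks: {p1,p3} | {p5,p7,p8} | {p2,p4} | {p6}.
The equivalence class containing p8 is {p5,p7,p8}, of size 3.

3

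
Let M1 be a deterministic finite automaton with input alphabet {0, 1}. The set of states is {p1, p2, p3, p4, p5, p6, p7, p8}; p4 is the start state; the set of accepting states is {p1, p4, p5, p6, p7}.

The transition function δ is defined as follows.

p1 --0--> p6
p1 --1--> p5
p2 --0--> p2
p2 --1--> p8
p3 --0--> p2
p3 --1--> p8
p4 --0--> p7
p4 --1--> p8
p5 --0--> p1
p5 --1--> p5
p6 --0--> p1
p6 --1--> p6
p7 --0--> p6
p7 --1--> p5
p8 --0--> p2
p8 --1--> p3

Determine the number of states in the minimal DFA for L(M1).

3

Initial partition by acceptance: {p1,p4,p5,p6,p7} | {p2,p3,p8}.
Refine {p1,p4,p5,p6,p7} on symbol 1: members go to different blocks, giving {p1,p5,p6,p7} and {p4}.
Stable partition: {p1,p5,p6,p7} | {p2,p3,p8} | {p4} — 3 equivalence classes.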